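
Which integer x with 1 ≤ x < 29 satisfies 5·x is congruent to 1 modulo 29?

6

29 = 5·5 + 4
5 = 1·4 + 1
4 = 4·1 + 0
Back-substituting gives 5·6 ≡ 1 (mod 29).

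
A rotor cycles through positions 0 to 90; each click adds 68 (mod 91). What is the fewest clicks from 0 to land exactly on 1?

91 = 1·68 + 23
68 = 2·23 + 22
23 = 1·22 + 1
22 = 22·1 + 0
Back-substituting gives 68·87 ≡ 1 (mod 91).

87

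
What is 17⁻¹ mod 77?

68

17·68 = 1156 = 15·77 + 1, so 17⁻¹ ≡ 68 (mod 77).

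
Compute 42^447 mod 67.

58

Successive squares of 42 mod 67: 42^1≡42, 42^2≡22, 42^4≡15, 42^8≡24, 42^16≡40, 42^32≡59, 42^64≡64, 42^128≡9, 42^256≡14.
447 = 1 + 2 + 4 + 8 + 16 + 32 + 128 + 256, so 42^447 ≡ 42·22·15·24·40·59·9·14 ≡ 58 (mod 67).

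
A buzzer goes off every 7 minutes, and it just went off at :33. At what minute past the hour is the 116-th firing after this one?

116·7 = 812.
812 mod 60 = 32 (since 13·60 = 780).
(33 + 32) mod 60 = 5.

5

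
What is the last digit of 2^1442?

4

Powers of 2 mod 10 repeat with period 4: 2, 4, 8, 6.
1442 leaves remainder 2 on division by 4, so 2^1442 ends in 4.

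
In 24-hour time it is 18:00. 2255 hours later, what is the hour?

17

2255 − 93·24 = 23, so 2255 ≡ 23 (mod 24).
(18 + 23) mod 24 = 17.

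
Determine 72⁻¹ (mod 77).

77 = 1·72 + 5
72 = 14·5 + 2
5 = 2·2 + 1
2 = 2·1 + 0
Back-substituting gives 72·46 ≡ 1 (mod 77).

46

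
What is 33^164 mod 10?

Powers of 3 mod 10 repeat with period 4: 3, 9, 7, 1.
164 leaves remainder 0 on division by 4, so 33^164 ends in 1.

1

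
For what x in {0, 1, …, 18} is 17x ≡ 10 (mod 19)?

14

The inverse of 17 mod 19 is 9 (since 17·9 = 153 ≡ 1).
So x ≡ 9·10 = 90 ≡ 14 (mod 19).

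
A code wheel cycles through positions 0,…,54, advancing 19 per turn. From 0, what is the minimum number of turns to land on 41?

34

19⁻¹ ≡ 29 (mod 55) because 19·29 = 551 = 10·55 + 1.
So x ≡ 29·41 = 1189 ≡ 34 (mod 55).
Check: 19·34 = 646 = 11·55 + 41.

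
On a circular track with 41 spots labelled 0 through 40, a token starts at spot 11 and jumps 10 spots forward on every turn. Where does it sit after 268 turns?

26

268·10 = 2680.
Dividing 2680 by 41 gives quotient 65 and remainder 15.
(11 + 15) mod 41 = 26.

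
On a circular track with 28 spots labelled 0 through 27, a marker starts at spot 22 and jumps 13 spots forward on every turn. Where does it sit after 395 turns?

395·13 = 5135.
5135 − 183·28 = 11, so 5135 ≡ 11 (mod 28).
(22 + 11) mod 28 = 5.

5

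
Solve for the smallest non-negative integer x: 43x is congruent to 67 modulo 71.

43⁻¹ ≡ 38 (mod 71) because 43·38 = 1634 = 23·71 + 1.
Multiplying both sides by 38: x ≡ 38·67 = 2546 ≡ 61 (mod 71).

61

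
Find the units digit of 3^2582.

Last digits of 3^n: 3, 9, 7, 1 (period 4).
2582 mod 4 = 2, so the last digit matches 3^2 = 9.

9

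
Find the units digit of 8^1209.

8

Powers of 8 mod 10 repeat with period 4: 8, 4, 2, 6.
1209 leaves remainder 1 on division by 4, so 8^1209 ends in 8.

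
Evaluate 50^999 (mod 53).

Square-and-reduce mod 53: 50^1≡50, 50^2≡9, 50^4≡28, 50^8≡42, 50^16≡15, 50^32≡13, 50^64≡10, 50^128≡47, 50^256≡36, 50^512≡24.
Since 999 = 1 + 2 + 4 + 32 + 64 + 128 + 256 + 512 in binary, 50^999 ≡ 50·9·28·13·10·47·36·24 ≡ 32 (mod 53).

32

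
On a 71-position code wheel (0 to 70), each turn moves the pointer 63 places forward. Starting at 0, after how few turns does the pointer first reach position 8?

70

The inverse of 63 mod 71 is 62 (since 63·62 = 3906 ≡ 1).
So x ≡ 62·8 = 496 ≡ 70 (mod 71).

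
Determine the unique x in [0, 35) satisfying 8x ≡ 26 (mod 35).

12

8⁻¹ ≡ 22 (mod 35) because 8·22 = 176 = 5·35 + 1.
Multiplying both sides by 22: x ≡ 22·26 = 572 ≡ 12 (mod 35).
Check: 8·12 = 96 = 2·35 + 26.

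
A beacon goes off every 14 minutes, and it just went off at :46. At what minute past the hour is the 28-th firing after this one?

28·14 = 392.
392 mod 60 = 32 (since 6·60 = 360).
(46 + 32) mod 60 = 18.

18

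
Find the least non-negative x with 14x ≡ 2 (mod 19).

14⁻¹ ≡ 15 (mod 19) because 14·15 = 210 = 11·19 + 1.
So x ≡ 15·2 = 30 ≡ 11 (mod 19).

11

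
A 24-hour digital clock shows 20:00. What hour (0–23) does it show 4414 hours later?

18

4414 = 183·24 + 22, so 4414 mod 24 = 22.
(20 + 22) mod 24 = 18.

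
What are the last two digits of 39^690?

Successive squares of 39 mod 100: 39^1≡39, 39^2≡21, 39^4≡41, 39^8≡81, 39^16≡61, 39^32≡21, 39^64≡41, 39^128≡81, 39^256≡61, 39^512≡21.
Since 690 = 2 + 16 + 32 + 128 + 512 in binary, 39^690 ≡ 21·61·21·81·21 ≡ 1 (mod 100).

01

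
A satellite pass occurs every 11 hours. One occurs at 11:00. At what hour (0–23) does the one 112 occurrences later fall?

19

112·11 = 1232.
1232 mod 24 = 8 (since 51·24 = 1224).
(11 + 8) mod 24 = 19.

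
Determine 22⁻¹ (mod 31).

24

22·24 = 528 = 17·31 + 1, so 22⁻¹ ≡ 24 (mod 31).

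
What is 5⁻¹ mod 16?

16 = 3·5 + 1
5 = 5·1 + 0
Back-substituting gives 5·13 ≡ 1 (mod 16).

13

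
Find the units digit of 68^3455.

2

Last digits of 8^n: 8, 4, 2, 6 (period 4).
3455 leaves remainder 3 on division by 4, so 68^3455 ends in 2.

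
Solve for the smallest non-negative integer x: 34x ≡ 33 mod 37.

34⁻¹ ≡ 12 (mod 37) because 34·12 = 408 = 11·37 + 1.
Multiplying both sides by 12: x ≡ 12·33 = 396 ≡ 26 (mod 37).
Check: 34·26 = 884 = 23·37 + 33.

26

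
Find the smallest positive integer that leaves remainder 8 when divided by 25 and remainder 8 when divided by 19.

8

Since 19·4 ≡ 1 (mod 25), take x = 8 + 19·((8−8)·4 mod 25) = 8 + 19·0 = 8.
Check: 8 mod 25 = 8, 8 mod 19 = 8.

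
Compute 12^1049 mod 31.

Square-and-reduce mod 31: 12^1≡12, 12^2≡20, 12^4≡28, 12^8≡9, 12^16≡19, 12^32≡20, 12^64≡28, 12^128≡9, 12^256≡19, 12^512≡20, 12^1024≡28.
1049 = 1 + 8 + 16 + 1024, so 12^1049 ≡ 12·9·19·28 ≡ 13 (mod 31).

13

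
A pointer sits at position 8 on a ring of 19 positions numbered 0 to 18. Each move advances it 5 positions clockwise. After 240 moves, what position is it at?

11

240·5 = 1200.
Dividing 1200 by 19 gives quotient 63 and remainder 3.
(8 + 3) mod 19 = 11.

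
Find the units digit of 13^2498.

The units digit of 13^n cycles with period 4: 3, 9, 7, 1, …
2498 leaves remainder 2 on division by 4, so 13^2498 ends in 9.

9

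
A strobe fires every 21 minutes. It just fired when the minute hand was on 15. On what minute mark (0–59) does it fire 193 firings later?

48

193·21 = 4053.
4053 mod 60 = 33 (since 67·60 = 4020).
(15 + 33) mod 60 = 48.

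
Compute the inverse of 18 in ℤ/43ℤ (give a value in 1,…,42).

12

43 = 2·18 + 7
18 = 2·7 + 4
7 = 1·4 + 3
4 = 1·3 + 1
3 = 3·1 + 0
Back-substituting gives 18·12 ≡ 1 (mod 43).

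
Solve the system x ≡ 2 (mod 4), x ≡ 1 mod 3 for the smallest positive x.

10

Since 3·3 ≡ 1 (mod 4), take x = 1 + 3·((2−1)·3 mod 4) = 1 + 3·3 = 10.
Check: 10 mod 4 = 2, 10 mod 3 = 1.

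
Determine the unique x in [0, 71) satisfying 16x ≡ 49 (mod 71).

16⁻¹ ≡ 40 (mod 71) because 16·40 = 640 = 9·71 + 1.
So x ≡ 40·49 = 1960 ≡ 43 (mod 71).
Check: 16·43 = 688 = 9·71 + 49.

43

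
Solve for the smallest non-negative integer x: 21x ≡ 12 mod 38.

21⁻¹ ≡ 29 (mod 38) because 21·29 = 609 = 16·38 + 1.
Multiplying both sides by 29: x ≡ 29·12 = 348 ≡ 6 (mod 38).
Check: 21·6 = 126 = 3·38 + 12.

6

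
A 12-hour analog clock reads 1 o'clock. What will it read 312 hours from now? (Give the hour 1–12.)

1

Dividing 312 by 12 gives quotient 26 and remainder 0.
1 + 0 → 1 on a 12-hour dial.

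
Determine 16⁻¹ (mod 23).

13

16·13 = 208 = 9·23 + 1, so 16⁻¹ ≡ 13 (mod 23).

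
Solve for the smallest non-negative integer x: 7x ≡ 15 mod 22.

The inverse of 7 mod 22 is 19 (since 7·19 = 133 ≡ 1).
Multiplying both sides by 19: x ≡ 19·15 = 285 ≡ 21 (mod 22).
Check: 7·21 = 147 = 6·22 + 15.

21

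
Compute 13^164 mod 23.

16

Successive squares of 13 mod 23: 13^1≡13, 13^2≡8, 13^4≡18, 13^8≡2, 13^16≡4, 13^32≡16, 13^64≡3, 13^128≡9.
Since 164 = 4 + 32 + 128 in binary, 13^164 ≡ 18·16·9 ≡ 16 (mod 23).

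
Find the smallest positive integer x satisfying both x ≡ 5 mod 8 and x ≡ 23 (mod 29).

197

x ≡ 5 (mod 8) gives x ∈ {5, 13, 21, 29, 37, 45, 53, 61, …}.
The first of these with x mod 29 = 23 is 197.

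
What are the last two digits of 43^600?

Square-and-reduce mod 100: 43^1≡43, 43^2≡49, 43^4≡1, 43^8≡1, 43^16≡1, 43^32≡1, 43^64≡1, 43^128≡1, 43^256≡1, 43^512≡1.
Since 600 = 8 + 16 + 64 + 512 in binary, 43^600 ≡ 1·1·1·1 ≡ 1 (mod 100).

01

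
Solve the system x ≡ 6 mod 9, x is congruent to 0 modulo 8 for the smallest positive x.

x ≡ 0 (mod 8) gives x ∈ {0, 8, 16, 24}.
The first of these with x mod 9 = 6 is 24.

24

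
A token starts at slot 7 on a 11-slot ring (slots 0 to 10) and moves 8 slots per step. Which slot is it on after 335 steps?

335·8 = 2680.
2680 − 243·11 = 7, so 2680 ≡ 7 (mod 11).
(7 + 7) mod 11 = 3.

3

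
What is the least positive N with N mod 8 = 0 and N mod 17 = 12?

80

Since 17·1 ≡ 1 (mod 8), take x = 12 + 17·((0−12)·1 mod 8) = 12 + 17·4 = 80.
Check: 80 mod 8 = 0, 80 mod 17 = 12.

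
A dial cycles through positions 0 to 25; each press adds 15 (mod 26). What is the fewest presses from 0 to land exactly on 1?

15·7 = 105 = 4·26 + 1, so 15⁻¹ ≡ 7 (mod 26).

7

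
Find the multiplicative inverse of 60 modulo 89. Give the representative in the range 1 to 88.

89 = 1·60 + 29
60 = 2·29 + 2
29 = 14·2 + 1
2 = 2·1 + 0
Back-substituting gives 60·46 ≡ 1 (mod 89).

46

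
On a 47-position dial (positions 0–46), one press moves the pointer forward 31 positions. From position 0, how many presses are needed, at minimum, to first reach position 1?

44

31·44 = 1364 = 29·47 + 1, so 31⁻¹ ≡ 44 (mod 47).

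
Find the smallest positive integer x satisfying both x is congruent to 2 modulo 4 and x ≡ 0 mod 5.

10

x ≡ 2 (mod 4) gives x ∈ {2, 6, 10}.
The first of these with x mod 5 = 0 is 10.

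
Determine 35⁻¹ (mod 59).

59 = 1·35 + 24
35 = 1·24 + 11
24 = 2·11 + 2
11 = 5·2 + 1
2 = 2·1 + 0
Back-substituting gives 35·27 ≡ 1 (mod 59).

27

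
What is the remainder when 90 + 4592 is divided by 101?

36

4592 = 45·101 + 47, so 4592 mod 101 = 47.
(90 + 47) mod 101 = 36.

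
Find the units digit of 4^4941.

Last digits of 4^n: 4, 6 (period 2).
4941 leaves remainder 1 on division by 2, so 4^4941 ends in 4.

4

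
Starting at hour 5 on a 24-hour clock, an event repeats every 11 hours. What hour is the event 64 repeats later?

13

64·11 = 704.
704 = 29·24 + 8, so 704 mod 24 = 8.
(5 + 8) mod 24 = 13.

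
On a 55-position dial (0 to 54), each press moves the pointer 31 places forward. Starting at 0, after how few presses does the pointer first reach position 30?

The inverse of 31 mod 55 is 16 (since 31·16 = 496 ≡ 1).
So x ≡ 16·30 = 480 ≡ 40 (mod 55).
Check: 31·40 = 1240 = 22·55 + 30.

40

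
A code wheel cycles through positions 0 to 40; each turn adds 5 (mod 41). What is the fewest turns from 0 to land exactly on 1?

33

41 = 8·5 + 1
5 = 5·1 + 0
Back-substituting gives 5·33 ≡ 1 (mod 41).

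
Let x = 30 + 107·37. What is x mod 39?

11

107·37 = 3959.
Dividing 3959 by 39 gives quotient 101 and remainder 20.
(30 + 20) mod 39 = 11.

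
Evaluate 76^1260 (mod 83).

48

By repeated squaring mod 83: 76^1≡76, 76^2≡49, 76^4≡77, 76^8≡36, 76^16≡51, 76^32≡28, 76^64≡37, 76^128≡41, 76^256≡21, 76^512≡26, 76^1024≡12.
1260 = 4 + 8 + 32 + 64 + 128 + 1024, so 76^1260 ≡ 77·36·28·37·41·12 ≡ 48 (mod 83).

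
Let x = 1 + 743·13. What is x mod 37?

3

743·13 = 9659.
9659 − 261·37 = 2, so 9659 ≡ 2 (mod 37).
(1 + 2) mod 37 = 3.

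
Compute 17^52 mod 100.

Square-and-reduce mod 100: 17^1≡17, 17^2≡89, 17^4≡21, 17^8≡41, 17^16≡81, 17^32≡61.
Since 52 = 4 + 16 + 32 in binary, 17^52 ≡ 21·81·61 ≡ 61 (mod 100).

61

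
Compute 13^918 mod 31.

Square-and-reduce mod 31: 13^1≡13, 13^2≡14, 13^4≡10, 13^8≡7, 13^16≡18, 13^32≡14, 13^64≡10, 13^128≡7, 13^256≡18, 13^512≡14.
918 = 2 + 4 + 16 + 128 + 256 + 512, so 13^918 ≡ 14·10·18·7·18·14 ≡ 4 (mod 31).

4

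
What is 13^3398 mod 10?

9

The units digit of 13^n cycles with period 4: 3, 9, 7, 1, …
3398 leaves remainder 2 on division by 4, so 13^3398 ends in 9.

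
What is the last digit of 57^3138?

The units digit of 57^n cycles with period 4: 7, 9, 3, 1, …
3138 mod 4 = 2, so the last digit matches 7^2 = 9.

9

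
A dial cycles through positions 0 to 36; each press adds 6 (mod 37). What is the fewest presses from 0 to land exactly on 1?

31

6·31 = 186 = 5·37 + 1, so 6⁻¹ ≡ 31 (mod 37).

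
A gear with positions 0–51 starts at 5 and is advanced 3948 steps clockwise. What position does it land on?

1

3948 = 75·52 + 48, so 3948 mod 52 = 48.
(5 + 48) mod 52 = 1.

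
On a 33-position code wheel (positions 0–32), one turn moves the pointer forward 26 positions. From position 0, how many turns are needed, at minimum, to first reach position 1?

26·14 = 364 = 11·33 + 1, so 26⁻¹ ≡ 14 (mod 33).

14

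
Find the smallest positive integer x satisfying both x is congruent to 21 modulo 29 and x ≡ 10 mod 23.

79

Since 23·24 ≡ 1 (mod 29), take x = 10 + 23·((21−10)·24 mod 29) = 10 + 23·3 = 79.
Check: 79 mod 29 = 21, 79 mod 23 = 10.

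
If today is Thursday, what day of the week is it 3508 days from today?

3508 mod 7 = 1 (since 501·7 = 3507).
Thursday + 1 day → Friday.

Friday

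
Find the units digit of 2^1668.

The units digit of 2^n cycles with period 4: 2, 4, 8, 6, …
1668 leaves remainder 0 on division by 4, so 2^1668 ends in 6.

6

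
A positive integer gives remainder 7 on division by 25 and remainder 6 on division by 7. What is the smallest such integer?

x ≡ 6 (mod 7) gives x ∈ {6, 13, 20, 27, 34, 41, 48, 55, …}.
The first of these with x mod 25 = 7 is 132.

132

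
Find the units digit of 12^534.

Powers of 2 mod 10 repeat with period 4: 2, 4, 8, 6.
534 mod 4 = 2, so the last digit matches 2^2 = 4.

4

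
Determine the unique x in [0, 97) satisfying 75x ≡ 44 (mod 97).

The inverse of 75 mod 97 is 22 (since 75·22 = 1650 ≡ 1).
Multiplying both sides by 22: x ≡ 22·44 = 968 ≡ 95 (mod 97).

95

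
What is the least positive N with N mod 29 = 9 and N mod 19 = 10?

x ≡ 10 (mod 19) gives x ∈ {10, 29, 48, 67}.
The first of these with x mod 29 = 9 is 67.

67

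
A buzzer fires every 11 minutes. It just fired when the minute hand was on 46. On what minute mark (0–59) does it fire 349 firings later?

45

349·11 = 3839.
Dividing 3839 by 60 gives quotient 63 and remainder 59.
(46 + 59) mod 60 = 45.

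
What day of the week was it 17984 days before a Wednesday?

Tuesday

17984 mod 7 = 1 (since 2569·7 = 17983).
Wednesday − 1 day → Tuesday.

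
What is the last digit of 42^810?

4

Powers of 2 mod 10 repeat with period 4: 2, 4, 8, 6.
810 mod 4 = 2, so the last digit matches 2^2 = 4.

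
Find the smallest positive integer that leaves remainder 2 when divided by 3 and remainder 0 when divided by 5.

5

x ≡ 2 (mod 3) gives x ∈ {2, 5}.
The first of these with x mod 5 = 0 is 5.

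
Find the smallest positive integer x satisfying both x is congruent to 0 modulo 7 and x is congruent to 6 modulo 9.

42

x ≡ 0 (mod 7) gives x ∈ {0, 7, 14, 21, 28, 35, 42}.
The first of these with x mod 9 = 6 is 42.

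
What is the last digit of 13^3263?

The units digit of 13^n cycles with period 4: 3, 9, 7, 1, …
3263 mod 4 = 3, so the last digit matches 3^3 = 7.

7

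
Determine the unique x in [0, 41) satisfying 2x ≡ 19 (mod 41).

30

2⁻¹ ≡ 21 (mod 41) because 2·21 = 42 = 1·41 + 1.
So x ≡ 21·19 = 399 ≡ 30 (mod 41).
Check: 2·30 = 60 = 1·41 + 19.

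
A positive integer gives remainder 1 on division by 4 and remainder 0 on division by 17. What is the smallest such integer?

x ≡ 1 (mod 4) gives x ∈ {1, 5, 9, 13, 17}.
The first of these with x mod 17 = 0 is 17.

17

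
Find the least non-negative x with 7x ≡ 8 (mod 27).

The inverse of 7 mod 27 is 4 (since 7·4 = 28 ≡ 1).
So x ≡ 4·8 = 32 ≡ 5 (mod 27).
Check: 7·5 = 35 = 1·27 + 8.

5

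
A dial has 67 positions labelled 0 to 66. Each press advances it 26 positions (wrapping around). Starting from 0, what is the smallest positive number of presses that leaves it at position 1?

26·49 = 1274 = 19·67 + 1, so 26⁻¹ ≡ 49 (mod 67).

49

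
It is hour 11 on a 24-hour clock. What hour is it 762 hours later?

5

Dividing 762 by 24 gives quotient 31 and remainder 18.
(11 + 18) mod 24 = 5.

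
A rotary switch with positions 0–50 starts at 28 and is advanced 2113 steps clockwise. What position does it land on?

50

Dividing 2113 by 51 gives quotient 41 and remainder 22.
(28 + 22) mod 51 = 50.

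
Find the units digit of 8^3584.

Powers of 8 mod 10 repeat with period 4: 8, 4, 2, 6.
3584 mod 4 = 0, so the last digit matches 8^4 = 6.

6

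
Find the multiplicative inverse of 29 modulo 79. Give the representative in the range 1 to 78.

29·30 = 870 = 11·79 + 1, so 29⁻¹ ≡ 30 (mod 79).

30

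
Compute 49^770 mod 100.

1

Successive squares of 49 mod 100: 49^1≡49, 49^2≡1, 49^4≡1, 49^8≡1, 49^16≡1, 49^32≡1, 49^64≡1, 49^128≡1, 49^256≡1, 49^512≡1.
Since 770 = 2 + 256 + 512 in binary, 49^770 ≡ 1·1·1 ≡ 1 (mod 100).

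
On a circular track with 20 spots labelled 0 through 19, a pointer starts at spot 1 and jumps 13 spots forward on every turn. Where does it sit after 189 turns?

18

189·13 = 2457.
2457 = 122·20 + 17, so 2457 mod 20 = 17.
(1 + 17) mod 20 = 18.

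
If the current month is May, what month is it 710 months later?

July

Dividing 710 by 12 gives quotient 59 and remainder 2.
May + 2 months → July.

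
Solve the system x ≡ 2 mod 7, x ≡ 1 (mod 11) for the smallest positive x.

x ≡ 2 (mod 7) gives x ∈ {2, 9, 16, 23}.
The first of these with x mod 11 = 1 is 23.

23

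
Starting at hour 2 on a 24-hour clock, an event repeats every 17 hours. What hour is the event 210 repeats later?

210·17 = 3570.
3570 = 148·24 + 18, so 3570 mod 24 = 18.
(2 + 18) mod 24 = 20.

20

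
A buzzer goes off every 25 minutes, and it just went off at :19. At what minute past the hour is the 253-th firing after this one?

253·25 = 6325.
6325 = 105·60 + 25, so 6325 mod 60 = 25.
(19 + 25) mod 60 = 44.

44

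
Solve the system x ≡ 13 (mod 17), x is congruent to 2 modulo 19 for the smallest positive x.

268

x ≡ 13 (mod 17) gives x ∈ {13, 30, 47, 64, 81, 98, 115, 132, …}.
The first of these with x mod 19 = 2 is 268.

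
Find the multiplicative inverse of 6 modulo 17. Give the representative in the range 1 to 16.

17 = 2·6 + 5
6 = 1·5 + 1
5 = 5·1 + 0
Back-substituting gives 6·3 ≡ 1 (mod 17).

3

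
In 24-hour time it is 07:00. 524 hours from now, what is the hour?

524 mod 24 = 20 (since 21·24 = 504).
(7 + 20) mod 24 = 3.

3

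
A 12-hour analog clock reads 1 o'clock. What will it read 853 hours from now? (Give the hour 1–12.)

2

853 = 71·12 + 1, so 853 mod 12 = 1.
1 + 1 → 2 on a 12-hour dial.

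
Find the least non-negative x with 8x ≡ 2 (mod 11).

3

The inverse of 8 mod 11 is 7 (since 8·7 = 56 ≡ 1).
So x ≡ 7·2 = 14 ≡ 3 (mod 11).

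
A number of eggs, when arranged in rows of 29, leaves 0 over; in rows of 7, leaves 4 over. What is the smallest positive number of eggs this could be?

116

x ≡ 4 (mod 7) gives x ∈ {4, 11, 18, 25, 32, 39, 46, 53, …}.
The first of these with x mod 29 = 0 is 116.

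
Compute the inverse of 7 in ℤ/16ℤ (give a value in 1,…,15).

16 = 2·7 + 2
7 = 3·2 + 1
2 = 2·1 + 0
Back-substituting gives 7·7 ≡ 1 (mod 16).

7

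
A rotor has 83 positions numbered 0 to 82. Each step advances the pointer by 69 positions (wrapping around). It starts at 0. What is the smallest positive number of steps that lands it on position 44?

The inverse of 69 mod 83 is 77 (since 69·77 = 5313 ≡ 1).
Multiplying both sides by 77: x ≡ 77·44 = 3388 ≡ 68 (mod 83).

68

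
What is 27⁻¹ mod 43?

27·8 = 216 = 5·43 + 1, so 27⁻¹ ≡ 8 (mod 43).

8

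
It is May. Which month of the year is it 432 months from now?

432 − 36·12 = 0, so 432 ≡ 0 (mod 12).
May + 0 months → May.

May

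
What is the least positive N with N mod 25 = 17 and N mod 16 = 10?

42

x ≡ 10 (mod 16) gives x ∈ {10, 26, 42}.
The first of these with x mod 25 = 17 is 42.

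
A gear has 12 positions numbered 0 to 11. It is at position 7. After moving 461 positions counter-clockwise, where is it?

Dividing 461 by 12 gives quotient 38 and remainder 5.
(7 − 5) mod 12 = 2.

2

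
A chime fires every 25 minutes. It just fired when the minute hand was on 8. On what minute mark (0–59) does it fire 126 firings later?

126·25 = 3150.
3150 = 52·60 + 30, so 3150 mod 60 = 30.
(8 + 30) mod 60 = 38.

38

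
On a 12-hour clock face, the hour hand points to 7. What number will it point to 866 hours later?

9

866 = 72·12 + 2, so 866 mod 12 = 2.
7 + 2 → 9 on a 12-hour dial.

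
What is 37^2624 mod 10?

The units digit of 37^n cycles with period 4: 7, 9, 3, 1, …
2624 leaves remainder 0 on division by 4, so 37^2624 ends in 1.

1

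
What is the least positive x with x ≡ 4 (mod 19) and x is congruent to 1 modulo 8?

Since 8·12 ≡ 1 (mod 19), take x = 1 + 8·((4−1)·12 mod 19) = 1 + 8·17 = 137.
Check: 137 mod 19 = 4, 137 mod 8 = 1.

137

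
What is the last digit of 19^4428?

The units digit of 19^n cycles with period 2: 9, 1, …
4428 leaves remainder 0 on division by 2, so 19^4428 ends in 1.

1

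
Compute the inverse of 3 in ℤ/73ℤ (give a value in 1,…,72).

73 = 24·3 + 1
3 = 3·1 + 0
Back-substituting gives 3·49 ≡ 1 (mod 73).

49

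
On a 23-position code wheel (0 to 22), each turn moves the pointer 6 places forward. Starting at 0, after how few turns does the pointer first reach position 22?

19

6⁻¹ ≡ 4 (mod 23) because 6·4 = 24 = 1·23 + 1.
So x ≡ 4·22 = 88 ≡ 19 (mod 23).
Check: 6·19 = 114 = 4·23 + 22.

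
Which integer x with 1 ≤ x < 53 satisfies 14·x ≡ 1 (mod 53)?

19

14·19 = 266 = 5·53 + 1, so 14⁻¹ ≡ 19 (mod 53).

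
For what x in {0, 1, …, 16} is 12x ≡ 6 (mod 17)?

9

The inverse of 12 mod 17 is 10 (since 12·10 = 120 ≡ 1).
Multiplying both sides by 10: x ≡ 10·6 = 60 ≡ 9 (mod 17).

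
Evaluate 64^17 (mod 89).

By repeated squaring mod 89: 64^1≡64, 64^2≡2, 64^4≡4, 64^8≡16, 64^16≡78.
17 = 1 + 16, so 64^17 ≡ 64·78 ≡ 8 (mod 89).

8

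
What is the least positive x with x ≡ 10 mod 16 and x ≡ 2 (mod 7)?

58

x ≡ 2 (mod 7) gives x ∈ {2, 9, 16, 23, 30, 37, 44, 51, …}.
The first of these with x mod 16 = 10 is 58.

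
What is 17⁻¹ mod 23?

19

17·19 = 323 = 14·23 + 1, so 17⁻¹ ≡ 19 (mod 23).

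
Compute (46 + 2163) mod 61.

Dividing 2163 by 61 gives quotient 35 and remainder 28.
(46 + 28) mod 61 = 13.

13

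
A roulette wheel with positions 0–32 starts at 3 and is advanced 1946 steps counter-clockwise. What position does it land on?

4

1946 − 58·33 = 32, so 1946 ≡ 32 (mod 33).
(3 − 32) mod 33 = 4.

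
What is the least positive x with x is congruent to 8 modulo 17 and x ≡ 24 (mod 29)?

x ≡ 8 (mod 17) gives x ∈ {8, 25, 42, 59, 76, 93, 110, 127, …}.
The first of these with x mod 29 = 24 is 314.

314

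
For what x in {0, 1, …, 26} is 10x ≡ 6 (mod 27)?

10⁻¹ ≡ 19 (mod 27) because 10·19 = 190 = 7·27 + 1.
So x ≡ 19·6 = 114 ≡ 6 (mod 27).

6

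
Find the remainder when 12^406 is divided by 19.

7

Successive squares of 12 mod 19: 12^1≡12, 12^2≡11, 12^4≡7, 12^8≡11, 12^16≡7, 12^32≡11, 12^64≡7, 12^128≡11, 12^256≡7.
Since 406 = 2 + 4 + 16 + 128 + 256 in binary, 12^406 ≡ 11·7·7·11·7 ≡ 7 (mod 19).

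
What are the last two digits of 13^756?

Successive squares of 13 mod 100: 13^1≡13, 13^2≡69, 13^4≡61, 13^8≡21, 13^16≡41, 13^32≡81, 13^64≡61, 13^128≡21, 13^256≡41, 13^512≡81.
756 = 4 + 16 + 32 + 64 + 128 + 512, so 13^756 ≡ 61·41·81·61·21·81 ≡ 41 (mod 100).

41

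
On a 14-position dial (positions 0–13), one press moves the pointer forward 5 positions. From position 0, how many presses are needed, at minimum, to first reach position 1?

3

14 = 2·5 + 4
5 = 1·4 + 1
4 = 4·1 + 0
Back-substituting gives 5·3 ≡ 1 (mod 14).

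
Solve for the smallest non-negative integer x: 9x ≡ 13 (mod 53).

9⁻¹ ≡ 6 (mod 53) because 9·6 = 54 = 1·53 + 1.
So x ≡ 6·13 = 78 ≡ 25 (mod 53).

25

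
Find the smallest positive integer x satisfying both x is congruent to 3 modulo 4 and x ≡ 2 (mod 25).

27

x ≡ 3 (mod 4) gives x ∈ {3, 7, 11, 15, 19, 23, 27}.
The first of these with x mod 25 = 2 is 27.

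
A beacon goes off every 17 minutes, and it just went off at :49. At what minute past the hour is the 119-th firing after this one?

32

119·17 = 2023.
Dividing 2023 by 60 gives quotient 33 and remainder 43.
(49 + 43) mod 60 = 32.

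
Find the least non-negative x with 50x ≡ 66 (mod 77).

66

50⁻¹ ≡ 57 (mod 77) because 50·57 = 2850 = 37·77 + 1.
So x ≡ 57·66 = 3762 ≡ 66 (mod 77).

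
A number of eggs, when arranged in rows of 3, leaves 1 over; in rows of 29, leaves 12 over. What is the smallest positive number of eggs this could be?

x ≡ 1 (mod 3) gives x ∈ {1, 4, 7, 10, 13, 16, 19, 22, …}.
The first of these with x mod 29 = 12 is 70.

70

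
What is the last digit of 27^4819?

Last digits of 7^n: 7, 9, 3, 1 (period 4).
4819 mod 4 = 3, so the last digit matches 7^3 = 3.

3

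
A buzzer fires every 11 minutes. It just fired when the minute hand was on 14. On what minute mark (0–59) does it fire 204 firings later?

204·11 = 2244.
2244 = 37·60 + 24, so 2244 mod 60 = 24.
(14 + 24) mod 60 = 38.

38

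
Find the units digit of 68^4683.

2

The units digit of 68^n cycles with period 4: 8, 4, 2, 6, …
4683 mod 4 = 3, so the last digit matches 8^3 = 2.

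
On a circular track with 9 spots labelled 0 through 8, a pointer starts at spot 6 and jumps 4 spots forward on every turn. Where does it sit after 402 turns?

3

402·4 = 1608.
Dividing 1608 by 9 gives quotient 178 and remainder 6.
(6 + 6) mod 9 = 3.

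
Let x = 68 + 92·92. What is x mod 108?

0

92·92 = 8464.
Dividing 8464 by 108 gives quotient 78 and remainder 40.
(68 + 40) mod 108 = 0.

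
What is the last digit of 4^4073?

4

The units digit of 4^n cycles with period 2: 4, 6, …
4073 mod 2 = 1, so the last digit matches 4^1 = 4.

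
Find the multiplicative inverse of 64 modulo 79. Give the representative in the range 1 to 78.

21

79 = 1·64 + 15
64 = 4·15 + 4
15 = 3·4 + 3
4 = 1·3 + 1
3 = 3·1 + 0
Back-substituting gives 64·21 ≡ 1 (mod 79).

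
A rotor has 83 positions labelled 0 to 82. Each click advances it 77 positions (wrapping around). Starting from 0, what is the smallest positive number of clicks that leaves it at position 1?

69

77·69 = 5313 = 64·83 + 1, so 77⁻¹ ≡ 69 (mod 83).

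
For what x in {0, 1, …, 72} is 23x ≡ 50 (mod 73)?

23⁻¹ ≡ 54 (mod 73) because 23·54 = 1242 = 17·73 + 1.
So x ≡ 54·50 = 2700 ≡ 72 (mod 73).
Check: 23·72 = 1656 = 22·73 + 50.

72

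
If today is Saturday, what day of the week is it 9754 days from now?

Dividing 9754 by 7 gives quotient 1393 and remainder 3.
Saturday + 3 days → Tuesday.

Tuesday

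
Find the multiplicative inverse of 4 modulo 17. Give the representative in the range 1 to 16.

17 = 4·4 + 1
4 = 4·1 + 0
Back-substituting gives 4·13 ≡ 1 (mod 17).

13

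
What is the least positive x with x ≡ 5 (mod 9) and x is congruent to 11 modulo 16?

59

Since 16·4 ≡ 1 (mod 9), take x = 11 + 16·((5−11)·4 mod 9) = 11 + 16·3 = 59.
Check: 59 mod 9 = 5, 59 mod 16 = 11.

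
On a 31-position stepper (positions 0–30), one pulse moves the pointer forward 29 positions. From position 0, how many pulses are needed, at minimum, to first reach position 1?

29·15 = 435 = 14·31 + 1, so 29⁻¹ ≡ 15 (mod 31).

15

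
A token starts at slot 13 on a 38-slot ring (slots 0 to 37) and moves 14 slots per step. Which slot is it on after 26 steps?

35

26·14 = 364.
364 = 9·38 + 22, so 364 mod 38 = 22.
(13 + 22) mod 38 = 35.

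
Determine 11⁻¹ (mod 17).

14

11·14 = 154 = 9·17 + 1, so 11⁻¹ ≡ 14 (mod 17).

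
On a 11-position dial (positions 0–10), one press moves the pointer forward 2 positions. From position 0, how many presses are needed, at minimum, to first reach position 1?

6

11 = 5·2 + 1
2 = 2·1 + 0
Back-substituting gives 2·6 ≡ 1 (mod 11).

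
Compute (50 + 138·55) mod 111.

92

138·55 = 7590.
Dividing 7590 by 111 gives quotient 68 and remainder 42.
(50 + 42) mod 111 = 92.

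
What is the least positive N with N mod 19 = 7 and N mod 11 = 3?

x ≡ 3 (mod 11) gives x ∈ {3, 14, 25, 36, 47, 58, 69, 80, …}.
The first of these with x mod 19 = 7 is 102.

102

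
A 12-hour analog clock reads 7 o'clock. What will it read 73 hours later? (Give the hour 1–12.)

8

73 − 6·12 = 1, so 73 ≡ 1 (mod 12).
7 + 1 → 8 on a 12-hour dial.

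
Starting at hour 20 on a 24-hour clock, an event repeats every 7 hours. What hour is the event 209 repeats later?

209·7 = 1463.
1463 − 60·24 = 23, so 1463 ≡ 23 (mod 24).
(20 + 23) mod 24 = 19.

19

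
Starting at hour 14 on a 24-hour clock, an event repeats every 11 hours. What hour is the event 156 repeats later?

2

156·11 = 1716.
Dividing 1716 by 24 gives quotient 71 and remainder 12.
(14 + 12) mod 24 = 2.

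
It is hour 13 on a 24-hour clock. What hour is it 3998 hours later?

3998 = 166·24 + 14, so 3998 mod 24 = 14.
(13 + 14) mod 24 = 3.

3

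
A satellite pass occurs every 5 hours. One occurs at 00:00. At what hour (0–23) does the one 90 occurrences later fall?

18

90·5 = 450.
450 − 18·24 = 18, so 450 ≡ 18 (mod 24).
(0 + 18) mod 24 = 18.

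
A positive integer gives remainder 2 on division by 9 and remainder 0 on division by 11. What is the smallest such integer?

11

x ≡ 2 (mod 9) gives x ∈ {2, 11}.
The first of these with x mod 11 = 0 is 11.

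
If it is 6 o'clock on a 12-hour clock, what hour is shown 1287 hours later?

1287 = 107·12 + 3, so 1287 mod 12 = 3.
6 + 3 → 9 on a 12-hour dial.

9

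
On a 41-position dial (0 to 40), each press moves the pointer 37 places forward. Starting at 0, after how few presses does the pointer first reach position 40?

37⁻¹ ≡ 10 (mod 41) because 37·10 = 370 = 9·41 + 1.
So x ≡ 10·40 = 400 ≡ 31 (mod 41).

31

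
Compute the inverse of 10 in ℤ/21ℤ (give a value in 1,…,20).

21 = 2·10 + 1
10 = 10·1 + 0
Back-substituting gives 10·19 ≡ 1 (mod 21).

19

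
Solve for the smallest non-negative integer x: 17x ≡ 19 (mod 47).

The inverse of 17 mod 47 is 36 (since 17·36 = 612 ≡ 1).
So x ≡ 36·19 = 684 ≡ 26 (mod 47).

26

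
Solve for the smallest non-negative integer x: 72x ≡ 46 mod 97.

68

72⁻¹ ≡ 31 (mod 97) because 72·31 = 2232 = 23·97 + 1.
So x ≡ 31·46 = 1426 ≡ 68 (mod 97).
Check: 72·68 = 4896 = 50·97 + 46.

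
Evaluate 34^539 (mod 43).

37

Square-and-reduce mod 43: 34^1≡34, 34^2≡38, 34^4≡25, 34^8≡23, 34^16≡13, 34^32≡40, 34^64≡9, 34^128≡38, 34^256≡25, 34^512≡23.
Since 539 = 1 + 2 + 8 + 16 + 512 in binary, 34^539 ≡ 34·38·23·13·23 ≡ 37 (mod 43).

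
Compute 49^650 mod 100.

Successive squares of 49 mod 100: 49^1≡49, 49^2≡1, 49^4≡1, 49^8≡1, 49^16≡1, 49^32≡1, 49^64≡1, 49^128≡1, 49^256≡1, 49^512≡1.
Since 650 = 2 + 8 + 128 + 512 in binary, 49^650 ≡ 1·1·1·1 ≡ 1 (mod 100).

1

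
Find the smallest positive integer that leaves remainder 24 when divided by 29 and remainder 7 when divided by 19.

Since 19·26 ≡ 1 (mod 29), take x = 7 + 19·((24−7)·26 mod 29) = 7 + 19·7 = 140.
Check: 140 mod 29 = 24, 140 mod 19 = 7.

140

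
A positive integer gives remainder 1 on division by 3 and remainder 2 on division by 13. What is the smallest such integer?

Since 13·1 ≡ 1 (mod 3), take x = 2 + 13·((1−2)·1 mod 3) = 2 + 13·2 = 28.
Check: 28 mod 3 = 1, 28 mod 13 = 2.

28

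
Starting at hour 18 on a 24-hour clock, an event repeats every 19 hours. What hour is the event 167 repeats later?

23

167·19 = 3173.
3173 = 132·24 + 5, so 3173 mod 24 = 5.
(18 + 5) mod 24 = 23.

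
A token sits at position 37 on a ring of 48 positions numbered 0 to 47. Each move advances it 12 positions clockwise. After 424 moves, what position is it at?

37

424·12 = 5088.
5088 = 106·48 + 0, so 5088 mod 48 = 0.
(37 + 0) mod 48 = 37.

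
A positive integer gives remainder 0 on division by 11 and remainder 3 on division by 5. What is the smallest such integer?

33

x ≡ 3 (mod 5) gives x ∈ {3, 8, 13, 18, 23, 28, 33}.
The first of these with x mod 11 = 0 is 33.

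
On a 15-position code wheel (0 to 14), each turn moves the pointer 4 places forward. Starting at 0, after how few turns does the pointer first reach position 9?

6

The inverse of 4 mod 15 is 4 (since 4·4 = 16 ≡ 1).
So x ≡ 4·9 = 36 ≡ 6 (mod 15).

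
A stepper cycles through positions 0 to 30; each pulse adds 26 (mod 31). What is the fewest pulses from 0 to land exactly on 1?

31 = 1·26 + 5
26 = 5·5 + 1
5 = 5·1 + 0
Back-substituting gives 26·6 ≡ 1 (mod 31).

6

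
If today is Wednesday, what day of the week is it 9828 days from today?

9828 = 1404·7 + 0, so 9828 mod 7 = 0.
Wednesday + 0 days → Wednesday.

Wednesday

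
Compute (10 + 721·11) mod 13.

721·11 = 7931.
7931 = 610·13 + 1, so 7931 mod 13 = 1.
(10 + 1) mod 13 = 11.

11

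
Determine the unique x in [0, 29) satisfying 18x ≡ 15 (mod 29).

25

18⁻¹ ≡ 21 (mod 29) because 18·21 = 378 = 13·29 + 1.
Multiplying both sides by 21: x ≡ 21·15 = 315 ≡ 25 (mod 29).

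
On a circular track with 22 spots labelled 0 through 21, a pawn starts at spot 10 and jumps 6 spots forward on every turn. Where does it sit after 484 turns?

10

484·6 = 2904.
2904 − 132·22 = 0, so 2904 ≡ 0 (mod 22).
(10 + 0) mod 22 = 10.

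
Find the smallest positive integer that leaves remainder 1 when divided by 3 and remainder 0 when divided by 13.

Since 13·1 ≡ 1 (mod 3), take x = 0 + 13·((1−0)·1 mod 3) = 0 + 13·1 = 13.
Check: 13 mod 3 = 1, 13 mod 13 = 0.

13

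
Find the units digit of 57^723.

Powers of 7 mod 10 repeat with period 4: 7, 9, 3, 1.
723 leaves remainder 3 on division by 4, so 57^723 ends in 3.

3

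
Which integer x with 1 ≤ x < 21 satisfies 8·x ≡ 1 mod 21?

8·8 = 64 = 3·21 + 1, so 8⁻¹ ≡ 8 (mod 21).

8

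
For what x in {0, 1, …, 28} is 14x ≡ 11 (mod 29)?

7

The inverse of 14 mod 29 is 27 (since 14·27 = 378 ≡ 1).
Multiplying both sides by 27: x ≡ 27·11 = 297 ≡ 7 (mod 29).
Check: 14·7 = 98 = 3·29 + 11.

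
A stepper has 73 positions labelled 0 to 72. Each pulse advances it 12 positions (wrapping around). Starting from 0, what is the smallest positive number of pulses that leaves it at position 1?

67

12·67 = 804 = 11·73 + 1, so 12⁻¹ ≡ 67 (mod 73).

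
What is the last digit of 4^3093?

Powers of 4 mod 10 repeat with period 2: 4, 6.
3093 mod 2 = 1, so the last digit matches 4^1 = 4.

4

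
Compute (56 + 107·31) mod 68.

41

107·31 = 3317.
3317 − 48·68 = 53, so 3317 ≡ 53 (mod 68).
(56 + 53) mod 68 = 41.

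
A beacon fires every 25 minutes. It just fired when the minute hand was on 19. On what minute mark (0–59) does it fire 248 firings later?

248·25 = 6200.
Dividing 6200 by 60 gives quotient 103 and remainder 20.
(19 + 20) mod 60 = 39.

39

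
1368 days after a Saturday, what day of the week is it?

Dividing 1368 by 7 gives quotient 195 and remainder 3.
Saturday + 3 days → Tuesday.

Tuesday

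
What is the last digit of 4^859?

4

Last digits of 4^n: 4, 6 (period 2).
859 leaves remainder 1 on division by 2, so 4^859 ends in 4.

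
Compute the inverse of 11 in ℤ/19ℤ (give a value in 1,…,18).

11·7 = 77 = 4·19 + 1, so 11⁻¹ ≡ 7 (mod 19).

7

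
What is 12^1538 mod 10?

Last digits of 2^n: 2, 4, 8, 6 (period 4).
1538 mod 4 = 2, so the last digit matches 2^2 = 4.

4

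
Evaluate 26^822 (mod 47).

By repeated squaring mod 47: 26^1≡26, 26^2≡18, 26^4≡42, 26^8≡25, 26^16≡14, 26^32≡8, 26^64≡17, 26^128≡7, 26^256≡2, 26^512≡4.
Since 822 = 2 + 4 + 16 + 32 + 256 + 512 in binary, 26^822 ≡ 18·42·14·8·2·4 ≡ 12 (mod 47).

12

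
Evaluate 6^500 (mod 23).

By repeated squaring mod 23: 6^1≡6, 6^2≡13, 6^4≡8, 6^8≡18, 6^16≡2, 6^32≡4, 6^64≡16, 6^128≡3, 6^256≡9.
Since 500 = 4 + 16 + 32 + 64 + 128 + 256 in binary, 6^500 ≡ 8·2·4·16·3·9 ≡ 2 (mod 23).

2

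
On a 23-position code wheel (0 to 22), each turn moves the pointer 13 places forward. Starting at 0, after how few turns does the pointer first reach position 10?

The inverse of 13 mod 23 is 16 (since 13·16 = 208 ≡ 1).
Multiplying both sides by 16: x ≡ 16·10 = 160 ≡ 22 (mod 23).
Check: 13·22 = 286 = 12·23 + 10.

22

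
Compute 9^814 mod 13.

By repeated squaring mod 13: 9^1≡9, 9^2≡3, 9^4≡9, 9^8≡3, 9^16≡9, 9^32≡3, 9^64≡9, 9^128≡3, 9^256≡9, 9^512≡3.
814 = 2 + 4 + 8 + 32 + 256 + 512, so 9^814 ≡ 3·9·3·3·9·3 ≡ 9 (mod 13).

9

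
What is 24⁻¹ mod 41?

12

24·12 = 288 = 7·41 + 1, so 24⁻¹ ≡ 12 (mod 41).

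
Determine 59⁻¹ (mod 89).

59·86 = 5074 = 57·89 + 1, so 59⁻¹ ≡ 86 (mod 89).

86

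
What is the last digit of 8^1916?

6

Powers of 8 mod 10 repeat with period 4: 8, 4, 2, 6.
1916 leaves remainder 0 on division by 4, so 8^1916 ends in 6.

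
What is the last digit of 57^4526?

9

Powers of 7 mod 10 repeat with period 4: 7, 9, 3, 1.
4526 leaves remainder 2 on division by 4, so 57^4526 ends in 9.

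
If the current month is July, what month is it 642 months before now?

642 − 53·12 = 6, so 642 ≡ 6 (mod 12).
July − 6 months → January.

January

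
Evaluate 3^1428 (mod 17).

13

Successive squares of 3 mod 17: 3^1≡3, 3^2≡9, 3^4≡13, 3^8≡16, 3^16≡1, 3^32≡1, 3^64≡1, 3^128≡1, 3^256≡1, 3^512≡1, 3^1024≡1.
Since 1428 = 4 + 16 + 128 + 256 + 1024 in binary, 3^1428 ≡ 13·1·1·1·1 ≡ 13 (mod 17).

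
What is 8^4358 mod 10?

4

The units digit of 8^n cycles with period 4: 8, 4, 2, 6, …
4358 mod 4 = 2, so the last digit matches 8^2 = 4.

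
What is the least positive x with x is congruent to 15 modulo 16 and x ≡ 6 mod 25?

31

x ≡ 15 (mod 16) gives x ∈ {15, 31}.
The first of these with x mod 25 = 6 is 31.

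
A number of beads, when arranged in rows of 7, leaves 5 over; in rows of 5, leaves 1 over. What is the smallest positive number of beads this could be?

26

x ≡ 1 (mod 5) gives x ∈ {1, 6, 11, 16, 21, 26}.
The first of these with x mod 7 = 5 is 26.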